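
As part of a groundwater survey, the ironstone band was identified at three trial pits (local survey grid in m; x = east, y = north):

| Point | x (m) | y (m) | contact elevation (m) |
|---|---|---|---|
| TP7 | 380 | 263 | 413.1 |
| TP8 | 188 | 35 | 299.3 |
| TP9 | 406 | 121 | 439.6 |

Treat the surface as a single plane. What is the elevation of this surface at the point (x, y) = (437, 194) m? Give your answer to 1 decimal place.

455.7 m

Two edge vectors: TP7→TP8 = (-192, -228, -113.8), TP7→TP9 = (26, -142, 26.5).
Normal n = (TP7→TP8) × (TP7→TP9) = (-22201.6, 2129.2, 33192).
So ∂z/∂x = −n_x/n_z = 0.66888 and ∂z/∂y = −n_y/n_z = −0.06415.
Intercept c from TP7: 413.1 − 254.18 + 16.87 = 175.79.
At (437, 194): z = 292.3 − 12.4 + 175.79 = 455.7 m.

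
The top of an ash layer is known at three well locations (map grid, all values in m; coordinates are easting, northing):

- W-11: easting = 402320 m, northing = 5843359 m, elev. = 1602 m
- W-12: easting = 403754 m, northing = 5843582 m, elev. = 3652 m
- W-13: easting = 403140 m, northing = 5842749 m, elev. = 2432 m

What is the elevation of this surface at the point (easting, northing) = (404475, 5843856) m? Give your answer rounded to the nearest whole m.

Two edge vectors: W-11→W-12 = (1434, 223, 2050), W-11→W-13 = (820, -610, 830).
Normal n = (W-11→W-12) × (W-11→W-13) = (1435590, 490780, -1057600).
So ∂z/∂easting = −n_x/n_z = 1.35740356 and ∂z/∂northing = −n_y/n_z = 0.46405068.
Intercept c from W-11: 1602 − 546110.60 − 2711614.72 = −3256123.32.
At (404475, 5843856): z = 549035.8 + 2711845.4 − 3256123.32 = 4757.8 m.

4758 m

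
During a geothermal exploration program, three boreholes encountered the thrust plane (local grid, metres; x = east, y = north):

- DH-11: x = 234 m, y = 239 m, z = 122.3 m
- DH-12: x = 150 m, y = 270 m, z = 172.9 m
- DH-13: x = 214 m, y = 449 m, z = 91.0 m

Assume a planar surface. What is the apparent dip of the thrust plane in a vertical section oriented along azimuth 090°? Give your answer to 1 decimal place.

Two edge vectors: DH-11→DH-12 = (-84, 31, 50.6), DH-11→DH-13 = (-20, 210, -31.3).
Normal n = (DH-11→DH-12) × (DH-11→DH-13) = (-11596.3, -3641.2, -17020).
So ∂z/∂x = −n_x/n_z = −0.68133 and ∂z/∂y = −n_y/n_z = −0.21394.
Unit vector along 090° is (sin 90°, cos 90°) = (1.0000, 0.0000).
Slope in that direction = a·(1.0000) + b·(0.0000) = −0.68133.
Apparent dip = arctan|0.68133| = 34.3° (true dip is 35.5°, so apparent ≤ true as expected).

34.3°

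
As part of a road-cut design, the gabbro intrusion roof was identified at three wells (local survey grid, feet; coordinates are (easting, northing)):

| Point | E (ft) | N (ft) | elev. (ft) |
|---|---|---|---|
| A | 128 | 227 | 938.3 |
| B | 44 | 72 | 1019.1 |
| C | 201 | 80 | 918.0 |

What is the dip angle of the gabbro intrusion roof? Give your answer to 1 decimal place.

Let the plane be z = a·E + b·N + c.
B−A: −84a − 155b = 80.8;  C−A: 73a − 147b = −20.3.
Solving gives a = −0.63492, b = −0.17720.
Gradient magnitude |∇z| = √(a² + b²) = √(0.40312 + 0.03140) = 0.65918.
True dip = arctan(0.65918) = 33.4°, dipping toward ENE (azimuth ≈ 074°).

33.4°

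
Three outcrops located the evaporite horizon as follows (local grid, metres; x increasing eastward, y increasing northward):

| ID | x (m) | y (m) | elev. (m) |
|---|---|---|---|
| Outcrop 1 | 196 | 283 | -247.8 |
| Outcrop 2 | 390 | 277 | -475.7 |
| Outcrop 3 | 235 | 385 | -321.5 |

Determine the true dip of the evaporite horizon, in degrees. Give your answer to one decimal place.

50.5°

Two edge vectors: Outcrop 1→Outcrop 2 = (194, -6, -227.9), Outcrop 1→Outcrop 3 = (39, 102, -73.7).
Normal n = (Outcrop 1→Outcrop 2) × (Outcrop 1→Outcrop 3) = (23688, 5409.7, 20022).
So ∂z/∂x = −n_x/n_z = −1.18310 and ∂z/∂y = −n_y/n_z = −0.27019.
Gradient magnitude |∇z| = √(a² + b²) = √(1.39972 + 0.07300) = 1.21356.
True dip = arctan(1.21356) = 50.5°, dipping toward ENE (azimuth ≈ 077°).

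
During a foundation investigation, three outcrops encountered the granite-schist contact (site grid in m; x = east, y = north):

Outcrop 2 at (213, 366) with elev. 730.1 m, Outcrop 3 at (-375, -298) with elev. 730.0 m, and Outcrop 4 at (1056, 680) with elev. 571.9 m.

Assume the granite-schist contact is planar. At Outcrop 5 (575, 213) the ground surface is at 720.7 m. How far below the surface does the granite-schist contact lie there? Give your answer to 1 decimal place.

Two edge vectors: Outcrop 2→Outcrop 3 = (-588, -664, -0.1), Outcrop 2→Outcrop 4 = (843, 314, -158.2).
Normal n = (Outcrop 2→Outcrop 3) × (Outcrop 2→Outcrop 4) = (105076.2, -93105.9, 375120).
So ∂z/∂x = −n_x/n_z = −0.280114 and ∂z/∂y = −n_y/n_z = 0.248203.
Intercept c from Outcrop 2: 730.1 + 59.66 − 90.84 = 698.92.
At (575, 213): z_contact = −161.07 + 52.87 + 698.92 = 590.72 m.
Depth below ground = 720.7 − 590.72 = 130.0 m.

130.0 m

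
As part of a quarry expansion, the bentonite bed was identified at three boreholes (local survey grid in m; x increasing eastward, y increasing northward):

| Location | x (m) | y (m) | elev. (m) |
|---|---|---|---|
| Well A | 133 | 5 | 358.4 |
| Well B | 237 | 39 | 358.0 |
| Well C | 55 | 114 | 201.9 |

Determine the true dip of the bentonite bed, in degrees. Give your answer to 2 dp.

50.78°

Let the plane be z = a·x + b·y + c.
Well B−Well A: 104a + 34b = −0.4;  Well C−Well A: −78a + 109b = −156.5.
Solving gives a = 0.37728, b = −1.16580.
Gradient magnitude |∇z| = √(a² + b²) = √(0.14234 + 1.35909) = 1.22533.
True dip = arctan(1.22533) = 50.78°, dipping toward NNW (azimuth ≈ 342°).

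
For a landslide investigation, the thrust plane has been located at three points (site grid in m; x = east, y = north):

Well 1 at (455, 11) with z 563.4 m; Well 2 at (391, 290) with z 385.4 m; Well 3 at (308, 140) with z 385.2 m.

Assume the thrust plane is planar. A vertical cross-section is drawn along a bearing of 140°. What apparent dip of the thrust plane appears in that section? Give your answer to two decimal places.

Two edge vectors: Well 1→Well 2 = (-64, 279, -178), Well 1→Well 3 = (-147, 129, -178.2).
Normal n = (Well 1→Well 2) × (Well 1→Well 3) = (-26755.8, 14761.2, 32757).
So ∂z/∂x = −n_x/n_z = 0.81680 and ∂z/∂y = −n_y/n_z = −0.45063.
Unit vector along 140° is (sin 140°, cos 140°) = (0.6428, -0.7660).
Slope in that direction = a·(0.6428) + b·(-0.7660) = 0.87023.
Apparent dip = arctan|0.87023| = 41.03° (true dip is 43.0°, so apparent ≤ true as expected).

41.03°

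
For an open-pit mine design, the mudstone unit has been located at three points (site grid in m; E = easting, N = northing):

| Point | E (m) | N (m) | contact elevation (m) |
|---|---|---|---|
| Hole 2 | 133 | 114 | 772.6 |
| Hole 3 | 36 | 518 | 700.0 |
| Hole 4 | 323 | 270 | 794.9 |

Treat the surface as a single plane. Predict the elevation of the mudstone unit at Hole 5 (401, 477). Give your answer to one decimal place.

786.0 m

Let the plane be z = a·E + b·N + c.
Hole 3−Hole 2: −97a + 404b = −72.6;  Hole 4−Hole 2: 190a + 156b = 22.3.
Solving gives a = 0.22129, b = −0.12657.
Then c = 772.6 − a·133 − b·114 = 757.60.
At (401, 477): z = 88.7 − 60.4 + 757.60 = 786.0 m.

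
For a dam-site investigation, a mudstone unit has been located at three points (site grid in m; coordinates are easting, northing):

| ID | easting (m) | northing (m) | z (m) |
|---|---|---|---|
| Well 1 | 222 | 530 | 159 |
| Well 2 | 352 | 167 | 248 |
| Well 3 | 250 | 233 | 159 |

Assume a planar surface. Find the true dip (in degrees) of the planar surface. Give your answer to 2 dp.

43.03°

Let the plane be z = a·easting + b·northing + c.
Well 2−Well 1: 130a − 363b = 89;  Well 3−Well 1: 28a − 297b = 0.
Solving gives a = 0.92923, b = 0.08760.
Gradient magnitude |∇z| = √(a² + b²) = √(0.86348 + 0.00767) = 0.93335.
True dip = arctan(0.93335) = 43.03°, dipping toward W (azimuth ≈ 265°).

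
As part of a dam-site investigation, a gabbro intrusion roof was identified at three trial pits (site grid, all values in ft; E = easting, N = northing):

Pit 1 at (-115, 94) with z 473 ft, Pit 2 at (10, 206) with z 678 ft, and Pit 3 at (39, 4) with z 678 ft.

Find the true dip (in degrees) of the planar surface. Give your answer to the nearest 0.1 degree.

Two edge vectors: Pit 1→Pit 2 = (125, 112, 205), Pit 1→Pit 3 = (154, -90, 205).
Normal n = (Pit 1→Pit 2) × (Pit 1→Pit 3) = (41410, 5945, -28498).
So ∂z/∂E = −n_x/n_z = 1.45308 and ∂z/∂N = −n_y/n_z = 0.20861.
Gradient magnitude |∇z| = √(a² + b²) = √(2.11145 + 0.04352) = 1.46798.
True dip = arctan(1.46798) = 55.7°, dipping toward W (azimuth ≈ 262°).

55.7°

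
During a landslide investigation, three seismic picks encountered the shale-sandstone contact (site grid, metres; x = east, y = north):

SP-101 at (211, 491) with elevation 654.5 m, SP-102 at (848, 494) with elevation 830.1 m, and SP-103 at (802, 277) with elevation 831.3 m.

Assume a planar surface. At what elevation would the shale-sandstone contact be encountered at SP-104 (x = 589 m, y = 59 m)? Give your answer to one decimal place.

Let the plane be z = a·x + b·y + c.
SP-102−SP-101: 637a + 3b = 175.6;  SP-103−SP-101: 591a − 214b = 176.8.
Solving gives a = 0.27597, b = −0.06403.
Then c = 654.5 − a·211 − b·491 = 627.71.
At (589, 59): z = 162.5 − 3.8 + 627.71 = 786.5 m.

786.5 m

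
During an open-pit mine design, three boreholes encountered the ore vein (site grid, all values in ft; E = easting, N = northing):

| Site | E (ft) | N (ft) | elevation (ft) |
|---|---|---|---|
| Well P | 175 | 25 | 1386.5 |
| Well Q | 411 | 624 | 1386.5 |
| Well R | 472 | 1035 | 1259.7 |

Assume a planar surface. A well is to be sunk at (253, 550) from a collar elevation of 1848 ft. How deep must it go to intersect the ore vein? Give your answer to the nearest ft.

Two edge vectors: Well P→Well Q = (236, 599, 0), Well P→Well R = (297, 1010, -126.8).
Normal n = (Well P→Well Q) × (Well P→Well R) = (-75953.2, 29924.8, 60457).
So ∂z/∂E = −n_x/n_z = 1.25632 and ∂z/∂N = −n_y/n_z = −0.49498.
Intercept c from Well P: 1386.5 − 219.86 + 12.37 = 1179.02.
At (253, 550): z_contact = 317.8 − 272.2 + 1179.02 = 1224.6 ft.
Depth below ground = 1848 − 1224.6 = 623 ft.

623 ft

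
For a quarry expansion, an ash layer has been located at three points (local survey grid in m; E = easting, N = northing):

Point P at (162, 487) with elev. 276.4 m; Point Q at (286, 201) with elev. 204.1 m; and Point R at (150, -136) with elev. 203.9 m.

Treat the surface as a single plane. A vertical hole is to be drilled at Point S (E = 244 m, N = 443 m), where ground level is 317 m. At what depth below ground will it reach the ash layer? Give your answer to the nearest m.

71 m

Two edge vectors: Point P→Point Q = (124, -286, -72.3), Point P→Point R = (-12, -623, -72.5).
Normal n = (Point P→Point Q) × (Point P→Point R) = (-24307.9, 9857.6, -80684).
So ∂z/∂E = −n_x/n_z = −0.30127 and ∂z/∂N = −n_y/n_z = 0.12218.
Intercept c from Point P: 276.4 + 48.81 − 59.50 = 265.71.
At (244, 443): z_contact = −73.5 + 54.1 + 265.71 = 246.3 m.
Depth below ground = 317 − 246.3 = 71 m.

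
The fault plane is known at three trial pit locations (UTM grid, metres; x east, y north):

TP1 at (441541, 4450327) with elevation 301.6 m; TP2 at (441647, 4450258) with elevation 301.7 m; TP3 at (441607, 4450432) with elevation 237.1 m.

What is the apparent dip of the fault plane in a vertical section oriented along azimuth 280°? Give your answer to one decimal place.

Let the plane be z = a·x + b·y + c.
TP2−TP1: 106a − 69b = 0.1;  TP3−TP1: 66a + 105b = −64.5.
Solving gives a = −0.28309, b = −0.43634.
Unit vector along 280° is (sin 280°, cos 280°) = (-0.9848, 0.1736).
Slope in that direction = a·(-0.9848) + b·(0.1736) = 0.20302.
Apparent dip = arctan|0.20302| = 11.5° (true dip is 27.5°, so apparent ≤ true as expected).

11.5°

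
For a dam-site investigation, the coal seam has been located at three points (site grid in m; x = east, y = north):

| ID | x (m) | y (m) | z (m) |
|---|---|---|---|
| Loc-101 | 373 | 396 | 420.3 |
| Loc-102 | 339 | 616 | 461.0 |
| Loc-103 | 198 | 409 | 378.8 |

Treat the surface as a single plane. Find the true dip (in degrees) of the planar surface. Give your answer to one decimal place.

Two edge vectors: Loc-101→Loc-102 = (-34, 220, 40.7), Loc-101→Loc-103 = (-175, 13, -41.5).
Normal n = (Loc-101→Loc-102) × (Loc-101→Loc-103) = (-9659.1, -8533.5, 38058).
So ∂z/∂x = −n_x/n_z = 0.25380 and ∂z/∂y = −n_y/n_z = 0.22422.
Gradient magnitude |∇z| = √(a² + b²) = √(0.06441 + 0.05028) = 0.33866.
True dip = arctan(0.33866) = 18.7°, dipping toward SW (azimuth ≈ 229°).

18.7°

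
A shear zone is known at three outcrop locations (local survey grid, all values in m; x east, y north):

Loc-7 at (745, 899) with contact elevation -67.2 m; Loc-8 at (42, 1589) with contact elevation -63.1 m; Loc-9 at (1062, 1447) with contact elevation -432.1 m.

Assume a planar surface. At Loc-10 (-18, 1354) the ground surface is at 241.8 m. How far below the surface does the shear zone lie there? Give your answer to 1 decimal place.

180.4 m

Let the plane be z = a·x + b·y + c.
Loc-8−Loc-7: −703a + 690b = 4.1;  Loc-9−Loc-7: 317a + 548b = −364.9.
Solving gives a = −0.420594, b = −0.422576.
Then c = -67.2 − a·745 − b·899 = 626.04.
At (-18, 1354): z_contact = 7.57 − 572.17 + 626.04 = 61.44 m.
Depth below ground = 241.8 − 61.44 = 180.4 m.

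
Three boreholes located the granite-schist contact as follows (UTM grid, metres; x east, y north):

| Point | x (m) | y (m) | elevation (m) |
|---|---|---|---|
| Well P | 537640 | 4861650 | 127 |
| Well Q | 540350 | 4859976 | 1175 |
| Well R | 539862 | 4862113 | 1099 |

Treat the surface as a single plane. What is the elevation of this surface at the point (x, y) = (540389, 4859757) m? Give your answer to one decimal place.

1178.1 m

Two edge vectors: Well P→Well Q = (2710, -1674, 1048), Well P→Well R = (2222, 463, 972).
Normal n = (Well P→Well Q) × (Well P→Well R) = (-2112352, -305464, 4974358).
So ∂z/∂x = −n_x/n_z = 0.424648166 and ∂z/∂y = −n_y/n_z = 0.061407723.
Intercept c from Well P: 127 − 228307.84 − 298542.86 = −526723.70.
At (540389, 4859757): z = 229475.2 + 298426.6 − 526723.70 = 1178.1 m.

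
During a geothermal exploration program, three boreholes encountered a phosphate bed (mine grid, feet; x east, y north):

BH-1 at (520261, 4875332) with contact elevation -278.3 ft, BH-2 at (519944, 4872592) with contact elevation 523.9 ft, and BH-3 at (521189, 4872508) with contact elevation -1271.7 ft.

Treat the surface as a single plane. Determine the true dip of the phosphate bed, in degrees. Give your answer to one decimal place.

55.5°

Let the plane be z = a·x + b·y + c.
BH-2−BH-1: −317a − 2740b = 802.2;  BH-3−BH-1: 928a − 2824b = −993.4.
Solving gives a = −1.45068, b = −0.12494.
Gradient magnitude |∇z| = √(a² + b²) = √(2.10447 + 0.01561) = 1.45605.
True dip = arctan(1.45605) = 55.5°, dipping toward E (azimuth ≈ 085°).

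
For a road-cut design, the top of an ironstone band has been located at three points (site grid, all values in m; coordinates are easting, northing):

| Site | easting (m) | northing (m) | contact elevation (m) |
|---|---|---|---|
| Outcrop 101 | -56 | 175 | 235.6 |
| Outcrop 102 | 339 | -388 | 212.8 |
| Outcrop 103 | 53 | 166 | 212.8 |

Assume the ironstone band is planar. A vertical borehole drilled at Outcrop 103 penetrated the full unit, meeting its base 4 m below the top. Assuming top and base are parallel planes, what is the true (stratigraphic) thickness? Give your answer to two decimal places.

3.88 m

Let the plane be z = a·easting + b·northing + c.
Outcrop 102−Outcrop 101: 395a − 563b = −22.8;  Outcrop 103−Outcrop 101: 109a − 9b = −22.8.
Solving gives a = −0.21849, b = −0.11279.
|∇z| = √(a²+b²) = 0.24588, so dip δ = arctan(0.24588) = 13.81°.
True thickness = vertical thickness × cos δ = 4 × cos 13.81° = 3.88 m.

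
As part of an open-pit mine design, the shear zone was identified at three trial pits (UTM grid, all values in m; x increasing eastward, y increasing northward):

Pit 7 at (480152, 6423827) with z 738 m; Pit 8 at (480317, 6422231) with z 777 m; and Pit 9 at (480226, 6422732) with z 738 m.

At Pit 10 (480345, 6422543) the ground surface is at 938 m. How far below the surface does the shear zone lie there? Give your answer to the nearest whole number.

127 m

Two edge vectors: Pit 7→Pit 8 = (165, -1596, 39), Pit 7→Pit 9 = (74, -1095, 0).
Normal n = (Pit 7→Pit 8) × (Pit 7→Pit 9) = (42705, 2886, -62571).
So ∂z/∂x = −n_x/n_z = 0.68250467 and ∂z/∂y = −n_y/n_z = 0.04612360.
Intercept c from Pit 7: 738 − 327705.98 − 296290.05 = −623258.03.
At (480345, 6422543): z_contact = 327837.7 + 296230.8 − 623258.03 = 810.5 m.
Depth below ground = 938 − 810.5 = 127 m.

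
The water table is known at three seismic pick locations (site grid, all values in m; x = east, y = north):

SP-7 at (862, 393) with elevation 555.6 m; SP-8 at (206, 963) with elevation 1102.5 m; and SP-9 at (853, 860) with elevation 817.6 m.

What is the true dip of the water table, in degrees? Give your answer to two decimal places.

Two edge vectors: SP-7→SP-8 = (-656, 570, 546.9), SP-7→SP-9 = (-9, 467, 262).
Normal n = (SP-7→SP-8) × (SP-7→SP-9) = (-106062.3, 166949.9, -301222).
So ∂z/∂x = −n_x/n_z = −0.35211 and ∂z/∂y = −n_y/n_z = 0.55424.
Gradient magnitude |∇z| = √(a² + b²) = √(0.12398 + 0.30718) = 0.65663.
True dip = arctan(0.65663) = 33.29°, dipping toward SSE (azimuth ≈ 148°).

33.29°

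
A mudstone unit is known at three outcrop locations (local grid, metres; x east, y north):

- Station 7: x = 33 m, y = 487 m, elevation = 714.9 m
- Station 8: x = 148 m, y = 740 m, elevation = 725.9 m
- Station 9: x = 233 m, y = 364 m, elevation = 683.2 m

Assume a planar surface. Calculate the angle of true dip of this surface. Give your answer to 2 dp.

7.80°

Let the plane be z = a·x + b·y + c.
Station 8−Station 7: 115a + 253b = 11;  Station 9−Station 7: 200a − 123b = −31.7.
Solving gives a = −0.10297, b = 0.09028.
Gradient magnitude |∇z| = √(a² + b²) = √(0.01060 + 0.00815) = 0.13695.
True dip = arctan(0.13695) = 7.80°, dipping toward SE (azimuth ≈ 131°).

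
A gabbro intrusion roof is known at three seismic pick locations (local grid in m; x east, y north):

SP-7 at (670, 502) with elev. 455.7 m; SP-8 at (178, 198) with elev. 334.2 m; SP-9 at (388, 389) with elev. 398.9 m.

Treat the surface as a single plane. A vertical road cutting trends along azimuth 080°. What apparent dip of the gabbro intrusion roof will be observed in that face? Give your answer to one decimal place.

8.6°

Let the plane be z = a·x + b·y + c.
SP-8−SP-7: −492a − 304b = −121.5;  SP-9−SP-7: −282a − 113b = −56.8.
Solving gives a = 0.11741, b = 0.20966.
Unit vector along 080° is (sin 80°, cos 80°) = (0.9848, 0.1736).
Slope in that direction = a·(0.9848) + b·(0.1736) = 0.15203.
Apparent dip = arctan|0.15203| = 8.6° (true dip is 13.5°, so apparent ≤ true as expected).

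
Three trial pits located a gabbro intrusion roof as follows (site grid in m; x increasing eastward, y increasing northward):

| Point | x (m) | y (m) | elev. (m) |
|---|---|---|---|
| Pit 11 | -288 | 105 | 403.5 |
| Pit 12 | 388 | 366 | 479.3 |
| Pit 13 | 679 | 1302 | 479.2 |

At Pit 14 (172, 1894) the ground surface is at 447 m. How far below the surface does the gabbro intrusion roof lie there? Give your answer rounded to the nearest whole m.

56 m

Let the plane be z = a·x + b·y + c.
Pit 12−Pit 11: 676a + 261b = 75.8;  Pit 13−Pit 11: 967a + 1197b = 75.7.
Solving gives a = 0.12747, b = −0.03974.
Then c = 403.5 − a·-288 − b·105 = 444.38.
At (172, 1894): z_contact = 21.9 − 75.3 + 444.38 = 391.0 m.
Depth below ground = 447 − 391.0 = 56 m.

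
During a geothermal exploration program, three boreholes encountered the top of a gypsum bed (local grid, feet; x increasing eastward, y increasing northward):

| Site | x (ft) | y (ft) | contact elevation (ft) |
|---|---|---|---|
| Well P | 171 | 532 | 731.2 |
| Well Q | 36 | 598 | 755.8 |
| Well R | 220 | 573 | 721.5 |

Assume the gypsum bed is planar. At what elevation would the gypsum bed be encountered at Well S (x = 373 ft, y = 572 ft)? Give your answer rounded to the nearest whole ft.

693 ft

Two edge vectors: Well P→Well Q = (-135, 66, 24.6), Well P→Well R = (49, 41, -9.7).
Normal n = (Well P→Well Q) × (Well P→Well R) = (-1648.8, -104.1, -8769).
So ∂z/∂x = −n_x/n_z = −0.18803 and ∂z/∂y = −n_y/n_z = −0.01187.
Intercept c from Well P: 731.2 + 32.15 + 6.32 = 769.67.
At (373, 572): z = −70.1 − 6.8 + 769.67 = 692.7 ft.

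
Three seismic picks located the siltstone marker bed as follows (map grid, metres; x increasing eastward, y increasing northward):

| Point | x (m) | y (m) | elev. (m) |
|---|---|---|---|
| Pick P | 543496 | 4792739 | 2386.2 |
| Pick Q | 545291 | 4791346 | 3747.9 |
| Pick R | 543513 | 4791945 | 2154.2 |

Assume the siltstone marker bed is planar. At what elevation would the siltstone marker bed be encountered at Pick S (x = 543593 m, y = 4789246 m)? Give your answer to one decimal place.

Let the plane be z = a·x + b·y + c.
Pick Q−Pick P: 1795a − 1393b = 1361.7;  Pick R−Pick P: 17a − 794b = −232.
Solving gives a = 1.002009776, b = 0.313645046.
Then c = 2386.2 − a·543496 − b·4792739 = −2045420.95.
At (543593, 4789246): z = 544685.5 + 1502123.3 − 2045420.95 = 1387.8 m.

1387.8 m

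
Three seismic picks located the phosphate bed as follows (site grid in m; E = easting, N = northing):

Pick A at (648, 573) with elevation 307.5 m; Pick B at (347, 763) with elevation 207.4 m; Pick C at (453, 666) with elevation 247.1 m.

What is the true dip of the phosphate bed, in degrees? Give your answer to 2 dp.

Let the plane be z = a·E + b·N + c.
Pick B−Pick A: −301a + 190b = −100.1;  Pick C−Pick A: −195a + 93b = −60.4.
Solving gives a = 0.23923, b = −0.14785.
Gradient magnitude |∇z| = √(a² + b²) = √(0.05723 + 0.02186) = 0.28123.
True dip = arctan(0.28123) = 15.71°, dipping toward WNW (azimuth ≈ 302°).

15.71°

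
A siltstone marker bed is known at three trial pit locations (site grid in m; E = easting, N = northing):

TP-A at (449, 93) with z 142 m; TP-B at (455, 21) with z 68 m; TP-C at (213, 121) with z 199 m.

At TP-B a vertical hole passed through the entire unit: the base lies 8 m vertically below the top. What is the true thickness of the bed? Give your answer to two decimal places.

5.59 m

Let the plane be z = a·E + b·N + c.
TP-B−TP-A: 6a − 72b = −74;  TP-C−TP-A: −236a + 28b = 57.
Solving gives a = −0.12078, b = 1.01771.
|∇z| = √(a²+b²) = 1.02485, so dip δ = arctan(1.02485) = 45.70°.
True thickness = vertical thickness × cos δ = 8 × cos 45.70° = 5.59 m.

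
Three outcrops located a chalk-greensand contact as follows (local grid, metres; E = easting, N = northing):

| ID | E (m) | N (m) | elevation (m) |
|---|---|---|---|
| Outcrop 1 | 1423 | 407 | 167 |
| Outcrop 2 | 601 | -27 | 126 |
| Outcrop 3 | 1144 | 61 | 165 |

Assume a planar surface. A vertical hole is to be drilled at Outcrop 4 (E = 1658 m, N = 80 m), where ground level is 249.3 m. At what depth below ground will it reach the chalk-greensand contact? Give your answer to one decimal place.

43.5 m

Two edge vectors: Outcrop 1→Outcrop 2 = (-822, -434, -41), Outcrop 1→Outcrop 3 = (-279, -346, -2).
Normal n = (Outcrop 1→Outcrop 2) × (Outcrop 1→Outcrop 3) = (-13318, 9795, 163326).
So ∂z/∂E = −n_x/n_z = 0.081542 and ∂z/∂N = −n_y/n_z = −0.059972.
Intercept c from Outcrop 1: 167 − 116.03 + 24.41 = 75.37.
At (1658, 80): z_contact = 135.20 − 4.80 + 75.37 = 205.77 m.
Depth below ground = 249.3 − 205.77 = 43.5 m.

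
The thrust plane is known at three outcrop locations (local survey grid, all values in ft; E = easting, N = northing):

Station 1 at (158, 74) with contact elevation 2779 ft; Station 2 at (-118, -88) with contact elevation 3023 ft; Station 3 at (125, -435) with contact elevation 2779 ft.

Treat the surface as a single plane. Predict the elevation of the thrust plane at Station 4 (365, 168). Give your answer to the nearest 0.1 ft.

2594.4 ft

Two edge vectors: Station 1→Station 2 = (-276, -162, 244), Station 1→Station 3 = (-33, -509, 0).
Normal n = (Station 1→Station 2) × (Station 1→Station 3) = (124196, -8052, 135138).
So ∂z/∂E = −n_x/n_z = −0.91903 and ∂z/∂N = −n_y/n_z = 0.05958.
Intercept c from Station 1: 2779 + 145.21 − 4.41 = 2919.80.
At (365, 168): z = −335.4 + 10.0 + 2919.80 = 2594.4 ft.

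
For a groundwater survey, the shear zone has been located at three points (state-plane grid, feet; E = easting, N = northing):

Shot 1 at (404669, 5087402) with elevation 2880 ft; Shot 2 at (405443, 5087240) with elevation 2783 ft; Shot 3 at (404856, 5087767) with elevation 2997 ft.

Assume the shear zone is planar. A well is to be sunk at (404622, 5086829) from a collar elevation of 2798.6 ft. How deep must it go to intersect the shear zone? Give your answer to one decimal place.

115.2 ft

Two edge vectors: Shot 1→Shot 2 = (774, -162, -97), Shot 1→Shot 3 = (187, 365, 117).
Normal n = (Shot 1→Shot 2) × (Shot 1→Shot 3) = (16451, -108697, 312804).
So ∂z/∂E = −n_x/n_z = −0.052592038 and ∂z/∂N = −n_y/n_z = 0.347492359.
Intercept c from Shot 1: 2880 + 21282.37 − 1767833.32 = −1743670.96.
At (404622, 5086829): z_contact = −21279.90 + 1767634.21 − 1743670.96 = 2683.36 ft.
Depth below ground = 2798.6 − 2683.36 = 115.2 ft.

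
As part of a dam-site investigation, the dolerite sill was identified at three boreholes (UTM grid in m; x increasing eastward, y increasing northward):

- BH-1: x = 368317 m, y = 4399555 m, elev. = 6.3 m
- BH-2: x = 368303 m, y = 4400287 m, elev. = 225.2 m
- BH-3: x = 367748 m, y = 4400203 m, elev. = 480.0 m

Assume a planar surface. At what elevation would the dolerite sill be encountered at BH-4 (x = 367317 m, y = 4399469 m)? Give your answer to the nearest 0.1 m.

Two edge vectors: BH-1→BH-2 = (-14, 732, 218.9), BH-1→BH-3 = (-569, 648, 473.7).
Normal n = (BH-1→BH-2) × (BH-1→BH-3) = (204901.2, -117922.3, 407436).
So ∂z/∂x = −n_x/n_z = −0.502904014 and ∂z/∂y = −n_y/n_z = 0.289425333.
Intercept c from BH-1: 6.3 + 185228.10 − 1273342.67 = −1088108.27.
At (367317, 4399469): z = −184725.2 + 1273317.8 − 1088108.27 = 484.3 m.

484.3 m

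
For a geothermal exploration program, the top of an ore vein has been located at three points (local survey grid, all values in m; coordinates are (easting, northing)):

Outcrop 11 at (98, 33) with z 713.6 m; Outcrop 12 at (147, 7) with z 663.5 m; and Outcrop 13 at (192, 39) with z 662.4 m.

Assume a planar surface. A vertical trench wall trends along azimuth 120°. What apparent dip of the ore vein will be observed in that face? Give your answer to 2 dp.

Two edge vectors: Outcrop 11→Outcrop 12 = (49, -26, -50.1), Outcrop 11→Outcrop 13 = (94, 6, -51.2).
Normal n = (Outcrop 11→Outcrop 12) × (Outcrop 11→Outcrop 13) = (1631.8, -2200.6, 2738).
So ∂z/∂E = −n_x/n_z = −0.59598 and ∂z/∂N = −n_y/n_z = 0.80373.
Unit vector along 120° is (sin 120°, cos 120°) = (0.8660, -0.5000).
Slope in that direction = a·(0.8660) + b·(-0.5000) = −0.91800.
Apparent dip = arctan|0.91800| = 42.55° (true dip is 45.0°, so apparent ≤ true as expected).

42.55°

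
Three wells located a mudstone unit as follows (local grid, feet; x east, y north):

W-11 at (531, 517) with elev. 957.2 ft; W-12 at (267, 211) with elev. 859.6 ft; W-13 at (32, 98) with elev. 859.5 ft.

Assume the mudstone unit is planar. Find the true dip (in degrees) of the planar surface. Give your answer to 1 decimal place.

Two edge vectors: W-11→W-12 = (-264, -306, -97.6), W-11→W-13 = (-499, -419, -97.7).
Normal n = (W-11→W-12) × (W-11→W-13) = (-10998.2, 22909.6, -42078).
So ∂z/∂x = −n_x/n_z = −0.26138 and ∂z/∂y = −n_y/n_z = 0.54446.
Gradient magnitude |∇z| = √(a² + b²) = √(0.06832 + 0.29643) = 0.60394.
True dip = arctan(0.60394) = 31.1°, dipping toward SSE (azimuth ≈ 154°).

31.1°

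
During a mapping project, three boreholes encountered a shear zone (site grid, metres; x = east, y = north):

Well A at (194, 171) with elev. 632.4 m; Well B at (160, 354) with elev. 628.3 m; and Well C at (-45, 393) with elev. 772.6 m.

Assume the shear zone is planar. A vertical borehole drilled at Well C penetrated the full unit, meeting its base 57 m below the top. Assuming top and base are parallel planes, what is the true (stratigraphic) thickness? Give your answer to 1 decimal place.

Let the plane be z = a·x + b·y + c.
Well B−Well A: −34a + 183b = −4.1;  Well C−Well A: −239a + 222b = 140.2.
Solving gives a = −0.73411, b = −0.15880.
|∇z| = √(a²+b²) = 0.75109, so dip δ = arctan(0.75109) = 36.91°.
True thickness = vertical thickness × cos δ = 57 × cos 36.91° = 45.6 m.

45.6 m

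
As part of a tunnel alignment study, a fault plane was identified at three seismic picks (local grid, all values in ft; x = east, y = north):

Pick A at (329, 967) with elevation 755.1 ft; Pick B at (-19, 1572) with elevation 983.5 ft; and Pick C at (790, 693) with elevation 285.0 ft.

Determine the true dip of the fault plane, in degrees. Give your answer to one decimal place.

51.3°

Two edge vectors: Pick A→Pick B = (-348, 605, 228.4), Pick A→Pick C = (461, -274, -470.1).
Normal n = (Pick A→Pick B) × (Pick A→Pick C) = (-221828.9, -58302.4, -183553).
So ∂z/∂x = −n_x/n_z = −1.20853 and ∂z/∂y = −n_y/n_z = −0.31763.
Gradient magnitude |∇z| = √(a² + b²) = √(1.46054 + 0.10089) = 1.24957.
True dip = arctan(1.24957) = 51.3°, dipping toward ENE (azimuth ≈ 075°).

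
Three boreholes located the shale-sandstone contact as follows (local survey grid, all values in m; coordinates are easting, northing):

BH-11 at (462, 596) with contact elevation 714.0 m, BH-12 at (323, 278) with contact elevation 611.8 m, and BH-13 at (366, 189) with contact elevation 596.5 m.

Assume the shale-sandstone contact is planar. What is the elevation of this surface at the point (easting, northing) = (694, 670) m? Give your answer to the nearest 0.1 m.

770.2 m

Two edge vectors: BH-11→BH-12 = (-139, -318, -102.2), BH-11→BH-13 = (-96, -407, -117.5).
Normal n = (BH-11→BH-12) × (BH-11→BH-13) = (-4230.4, -6521.3, 26045).
So ∂z/∂easting = −n_x/n_z = 0.16243 and ∂z/∂northing = −n_y/n_z = 0.25039.
Intercept c from BH-11: 714 − 75.04 − 149.23 = 489.73.
At (694, 670): z = 112.7 + 167.8 + 489.73 = 770.2 m.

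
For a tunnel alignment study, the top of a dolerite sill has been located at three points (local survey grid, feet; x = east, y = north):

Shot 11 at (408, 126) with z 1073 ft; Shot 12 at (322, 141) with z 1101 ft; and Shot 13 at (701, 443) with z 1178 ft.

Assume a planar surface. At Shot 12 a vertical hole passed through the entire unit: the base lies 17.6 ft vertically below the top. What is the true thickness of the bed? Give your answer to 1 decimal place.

15.2 ft

Two edge vectors: Shot 11→Shot 12 = (-86, 15, 28), Shot 11→Shot 13 = (293, 317, 105).
Normal n = (Shot 11→Shot 12) × (Shot 11→Shot 13) = (-7301, 17234, -31657).
So ∂z/∂x = −n_x/n_z = −0.23063 and ∂z/∂y = −n_y/n_z = 0.54440.
|∇z| = √(a²+b²) = 0.59123, so dip δ = arctan(0.59123) = 30.59°.
True thickness = vertical thickness × cos δ = 17.6 × cos 30.59° = 15.2 ft.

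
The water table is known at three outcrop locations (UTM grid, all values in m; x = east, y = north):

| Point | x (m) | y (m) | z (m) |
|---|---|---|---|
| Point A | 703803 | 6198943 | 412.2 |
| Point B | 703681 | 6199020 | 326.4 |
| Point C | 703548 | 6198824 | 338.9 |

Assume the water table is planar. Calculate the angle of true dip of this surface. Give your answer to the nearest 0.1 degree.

Two edge vectors: Point A→Point B = (-122, 77, -85.8), Point A→Point C = (-255, -119, -73.3).
Normal n = (Point A→Point B) × (Point A→Point C) = (-15854.3, 12936.4, 34153).
So ∂z/∂x = −n_x/n_z = 0.46421 and ∂z/∂y = −n_y/n_z = −0.37878.
Gradient magnitude |∇z| = √(a² + b²) = √(0.21549 + 0.14347) = 0.59914.
True dip = arctan(0.59914) = 30.9°, dipping toward NW (azimuth ≈ 309°).

30.9°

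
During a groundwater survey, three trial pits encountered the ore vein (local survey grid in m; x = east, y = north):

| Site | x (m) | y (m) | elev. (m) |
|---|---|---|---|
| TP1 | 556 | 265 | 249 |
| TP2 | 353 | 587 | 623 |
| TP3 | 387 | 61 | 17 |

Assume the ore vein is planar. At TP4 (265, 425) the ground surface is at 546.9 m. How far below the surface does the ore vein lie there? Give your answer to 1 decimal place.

Let the plane be z = a·x + b·y + c.
TP2−TP1: −203a + 322b = 374;  TP3−TP1: −169a − 204b = −232.
Solving gives a = −0.01661, b = 1.15102.
Then c = 249 − a·556 − b·265 = −46.78.
At (265, 425): z_contact = −4.40 + 489.18 − 46.78 = 438.00 m.
Depth below ground = 546.9 − 438.00 = 108.9 m.

108.9 m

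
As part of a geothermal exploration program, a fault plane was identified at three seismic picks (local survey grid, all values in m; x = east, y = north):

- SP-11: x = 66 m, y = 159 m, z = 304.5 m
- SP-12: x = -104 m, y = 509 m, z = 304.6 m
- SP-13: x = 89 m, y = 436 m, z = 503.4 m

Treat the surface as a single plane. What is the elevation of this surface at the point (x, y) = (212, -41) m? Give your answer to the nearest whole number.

Two edge vectors: SP-11→SP-12 = (-170, 350, 0.1), SP-11→SP-13 = (23, 277, 198.9).
Normal n = (SP-11→SP-12) × (SP-11→SP-13) = (69587.3, 33815.3, -55140).
So ∂z/∂x = −n_x/n_z = 1.26201 and ∂z/∂y = −n_y/n_z = 0.61326.
Intercept c from SP-11: 304.5 − 83.29 − 97.51 = 123.70.
At (212, -41): z = 267.5 − 25.1 + 123.70 = 366.1 m.

366 m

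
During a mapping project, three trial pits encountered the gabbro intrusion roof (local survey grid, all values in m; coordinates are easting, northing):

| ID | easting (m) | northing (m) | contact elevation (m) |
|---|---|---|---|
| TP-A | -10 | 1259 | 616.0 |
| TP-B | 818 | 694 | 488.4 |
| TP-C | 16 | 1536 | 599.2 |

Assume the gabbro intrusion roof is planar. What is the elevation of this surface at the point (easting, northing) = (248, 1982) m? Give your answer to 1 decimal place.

537.2 m

Let the plane be z = a·easting + b·northing + c.
TP-B−TP-A: 828a − 565b = −127.6;  TP-C−TP-A: 26a + 277b = −16.8.
Solving gives a = −0.183724, b = −0.043405.
Then c = 616 − a·-10 − b·1259 = 668.81.
At (248, 1982): z = −45.6 − 86.0 + 668.81 = 537.2 m.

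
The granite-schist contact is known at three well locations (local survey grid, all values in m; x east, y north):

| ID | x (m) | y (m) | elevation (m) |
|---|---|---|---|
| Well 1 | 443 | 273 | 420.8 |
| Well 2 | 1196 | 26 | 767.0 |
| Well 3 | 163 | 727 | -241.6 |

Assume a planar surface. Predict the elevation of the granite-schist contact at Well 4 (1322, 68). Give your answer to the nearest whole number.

702 m

Two edge vectors: Well 1→Well 2 = (753, -247, 346.2), Well 1→Well 3 = (-280, 454, -662.4).
Normal n = (Well 1→Well 2) × (Well 1→Well 3) = (6438, 401851.2, 272702).
So ∂z/∂x = −n_x/n_z = −0.02361 and ∂z/∂y = −n_y/n_z = −1.47359.
Intercept c from Well 1: 420.8 + 10.46 + 402.29 = 833.55.
At (1322, 68): z = −31.2 − 100.2 + 833.55 = 702.1 m.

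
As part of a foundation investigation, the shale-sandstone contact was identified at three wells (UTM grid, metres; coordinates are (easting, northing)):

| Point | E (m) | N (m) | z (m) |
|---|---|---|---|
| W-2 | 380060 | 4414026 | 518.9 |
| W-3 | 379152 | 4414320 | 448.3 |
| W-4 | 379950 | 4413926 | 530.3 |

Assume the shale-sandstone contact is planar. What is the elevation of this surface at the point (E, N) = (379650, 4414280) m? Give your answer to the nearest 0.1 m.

469.2 m

Let the plane be z = a·E + b·N + c.
W-3−W-2: −908a + 294b = −70.6;  W-4−W-2: −110a − 100b = 11.4.
Solving gives a = 0.030115316, b = −0.147126847.
Then c = 518.9 − a·380060 − b·4414026 = 638495.00.
At (379650, 4414280): z = 11433.3 − 649459.1 + 638495.00 = 469.2 m.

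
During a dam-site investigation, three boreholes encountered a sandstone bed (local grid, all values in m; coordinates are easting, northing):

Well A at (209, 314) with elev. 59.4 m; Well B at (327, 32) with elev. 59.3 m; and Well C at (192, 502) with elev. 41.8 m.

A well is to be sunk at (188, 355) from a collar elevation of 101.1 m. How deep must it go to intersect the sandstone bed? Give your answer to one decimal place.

Two edge vectors: Well A→Well B = (118, -282, -0.1), Well A→Well C = (-17, 188, -17.6).
Normal n = (Well A→Well B) × (Well A→Well C) = (4982, 2078.5, 17390).
So ∂z/∂easting = −n_x/n_z = −0.28649 and ∂z/∂northing = −n_y/n_z = −0.11952.
Intercept c from Well A: 59.4 + 59.88 + 37.53 = 156.81.
At (188, 355): z_contact = −53.86 − 42.43 + 156.81 = 60.52 m.
Depth below ground = 101.1 − 60.52 = 40.6 m.

40.6 m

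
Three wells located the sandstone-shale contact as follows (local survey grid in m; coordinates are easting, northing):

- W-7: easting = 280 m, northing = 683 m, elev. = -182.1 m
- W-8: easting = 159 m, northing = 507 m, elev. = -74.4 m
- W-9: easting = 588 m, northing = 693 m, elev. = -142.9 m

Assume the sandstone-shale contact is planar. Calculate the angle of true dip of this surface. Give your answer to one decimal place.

36.2°

Two edge vectors: W-7→W-8 = (-121, -176, 107.7), W-7→W-9 = (308, 10, 39.2).
Normal n = (W-7→W-8) × (W-7→W-9) = (-7976.2, 37914.8, 52998).
So ∂z/∂easting = −n_x/n_z = 0.15050 and ∂z/∂northing = −n_y/n_z = −0.71540.
Gradient magnitude |∇z| = √(a² + b²) = √(0.02265 + 0.51180) = 0.73106.
True dip = arctan(0.73106) = 36.2°, dipping toward NNW (azimuth ≈ 348°).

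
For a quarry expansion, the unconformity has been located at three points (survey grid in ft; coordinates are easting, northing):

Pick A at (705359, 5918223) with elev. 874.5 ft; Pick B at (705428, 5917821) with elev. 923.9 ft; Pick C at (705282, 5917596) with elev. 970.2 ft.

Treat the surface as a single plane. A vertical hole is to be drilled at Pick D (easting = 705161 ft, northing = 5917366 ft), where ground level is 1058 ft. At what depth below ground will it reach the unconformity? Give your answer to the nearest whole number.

43 ft

Let the plane be z = a·easting + b·northing + c.
Pick B−Pick A: 69a − 402b = 49.4;  Pick C−Pick A: −77a − 627b = 95.7.
Solving gives a = −0.10102268, b = −0.14022529.
Then c = 874.5 − a·705359 − b·5918223 = 902016.26.
At (705161, 5917366): z_contact = −71237.3 − 829764.3 + 902016.26 = 1014.7 ft.
Depth below ground = 1058 − 1014.7 = 43 ft.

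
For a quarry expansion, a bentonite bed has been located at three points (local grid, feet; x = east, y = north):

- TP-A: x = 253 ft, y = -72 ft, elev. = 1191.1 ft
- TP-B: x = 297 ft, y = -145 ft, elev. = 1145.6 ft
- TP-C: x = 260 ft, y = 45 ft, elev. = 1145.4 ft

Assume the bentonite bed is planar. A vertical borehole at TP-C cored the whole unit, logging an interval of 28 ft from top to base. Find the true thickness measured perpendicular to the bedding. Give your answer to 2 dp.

15.12 ft

Two edge vectors: TP-A→TP-B = (44, -73, -45.5), TP-A→TP-C = (7, 117, -45.7).
Normal n = (TP-A→TP-B) × (TP-A→TP-C) = (8659.6, 1692.3, 5659).
So ∂z/∂x = −n_x/n_z = −1.53024 and ∂z/∂y = −n_y/n_z = −0.29905.
|∇z| = √(a²+b²) = 1.55918, so dip δ = arctan(1.55918) = 57.33°.
True thickness = vertical thickness × cos δ = 28 × cos 57.33° = 15.12 ft.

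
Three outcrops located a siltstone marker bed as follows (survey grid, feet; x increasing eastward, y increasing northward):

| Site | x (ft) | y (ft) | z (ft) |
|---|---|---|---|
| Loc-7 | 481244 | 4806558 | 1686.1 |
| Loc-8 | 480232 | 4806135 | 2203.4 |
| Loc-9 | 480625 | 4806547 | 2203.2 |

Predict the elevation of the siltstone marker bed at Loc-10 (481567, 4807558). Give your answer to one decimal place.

Two edge vectors: Loc-7→Loc-8 = (-1012, -423, 517.3), Loc-7→Loc-9 = (-619, -11, 517.1).
Normal n = (Loc-7→Loc-8) × (Loc-7→Loc-9) = (-213043, 203096.5, -250705).
So ∂z/∂x = −n_x/n_z = −0.849775633 and ∂z/∂y = −n_y/n_z = 0.810101514.
Intercept c from Loc-7: 1686.1 + 408949.42 − 3893799.91 = −3483164.39.
At (481567, 4807558): z = −409223.9 + 3894610.0 − 3483164.39 = 2221.7 ft.

2221.7 ft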